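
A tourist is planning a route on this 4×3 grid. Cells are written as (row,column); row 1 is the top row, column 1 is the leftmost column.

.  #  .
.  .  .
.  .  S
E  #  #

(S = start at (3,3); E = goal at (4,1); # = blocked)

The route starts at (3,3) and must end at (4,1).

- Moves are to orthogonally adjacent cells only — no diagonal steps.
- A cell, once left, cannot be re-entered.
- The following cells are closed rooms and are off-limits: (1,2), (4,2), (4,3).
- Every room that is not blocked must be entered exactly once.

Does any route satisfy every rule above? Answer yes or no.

Cell (1,1) has only one open neighbour but is neither the start nor the goal, so a Hamiltonian route would have to both enter and leave it through the same neighbour — impossible without revisiting.

no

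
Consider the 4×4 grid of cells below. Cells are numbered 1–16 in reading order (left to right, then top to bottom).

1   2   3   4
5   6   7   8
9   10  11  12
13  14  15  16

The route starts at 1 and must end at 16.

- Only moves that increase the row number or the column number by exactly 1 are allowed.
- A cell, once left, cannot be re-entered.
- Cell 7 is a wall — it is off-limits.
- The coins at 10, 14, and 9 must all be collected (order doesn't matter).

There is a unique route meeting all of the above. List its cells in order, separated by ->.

1 -> 5 -> 9 -> 10 -> 14 -> 15 -> 16

Moves only go right or down, so the column and row indices never decrease.
Route from 1: down 2 to 9, right 1 to 10, down 1 to 14, right 2 to 16 — 6 moves in all.
Check: all required cells visited.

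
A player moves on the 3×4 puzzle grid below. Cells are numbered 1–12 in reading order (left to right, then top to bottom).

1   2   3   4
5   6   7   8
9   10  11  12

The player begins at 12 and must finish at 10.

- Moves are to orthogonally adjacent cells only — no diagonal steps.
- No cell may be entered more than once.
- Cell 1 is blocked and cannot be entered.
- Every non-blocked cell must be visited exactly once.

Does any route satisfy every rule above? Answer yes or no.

One route that works: 12 → 11 → 7 → 8 → 4 → 3 → 2 → 6 → 5 → 9 → 10.

yes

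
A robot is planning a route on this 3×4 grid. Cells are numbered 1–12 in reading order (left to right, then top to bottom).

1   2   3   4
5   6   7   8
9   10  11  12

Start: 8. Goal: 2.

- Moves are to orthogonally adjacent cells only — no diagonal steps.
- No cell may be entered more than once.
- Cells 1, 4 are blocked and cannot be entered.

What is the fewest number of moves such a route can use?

The Manhattan distance from 8 to 2 is |2−1| + |4−2| = 3, so at least 3 moves are needed.
A route of 3 moves achieves this: 8 → 7 → 3 → 2.
Since 3 matches the lower bound, it is optimal.

3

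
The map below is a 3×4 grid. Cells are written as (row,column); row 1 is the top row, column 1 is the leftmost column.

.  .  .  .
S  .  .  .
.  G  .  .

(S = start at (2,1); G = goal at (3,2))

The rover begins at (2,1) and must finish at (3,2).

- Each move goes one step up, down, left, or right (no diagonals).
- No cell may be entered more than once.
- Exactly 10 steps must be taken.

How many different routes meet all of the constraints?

2

Need simple routes of exactly 10 moves from (2,1) to (3,2) (Manhattan distance 2, so 4 moves are spent on a detour and 4 undoing it).
Enumerating: (2,1) (1,1) (1,2) (2,2) (2,3) (1,3) (1,4) (2,4) (3,4) (3,3) (3,2) | (2,1) (1,1) (1,2) (1,3) (1,4) (2,4) (3,4) (3,3) (2,3) (2,2) (3,2).
That gives 2 routes.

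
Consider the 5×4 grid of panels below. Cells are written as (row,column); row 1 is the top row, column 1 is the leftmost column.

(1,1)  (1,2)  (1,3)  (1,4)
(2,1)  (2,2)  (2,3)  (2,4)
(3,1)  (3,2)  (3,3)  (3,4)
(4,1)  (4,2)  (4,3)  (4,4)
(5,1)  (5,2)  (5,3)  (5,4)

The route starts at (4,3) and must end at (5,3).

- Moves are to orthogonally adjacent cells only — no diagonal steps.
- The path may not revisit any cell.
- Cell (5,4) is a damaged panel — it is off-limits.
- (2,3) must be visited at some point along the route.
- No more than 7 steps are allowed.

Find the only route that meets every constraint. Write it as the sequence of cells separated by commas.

(4,3), (3,3), (2,3), (2,2), (3,2), (4,2), (5,2), (5,3)

Any route must reach (2,3) and still end at (5,3) within 7 moves, so the order of the required stops is forced.
Route from (4,3): 2× up (reaching (2,3)), left to (2,2), 3× down (reaching (5,2)), right to (5,3) — 7 moves in all.
Check: all required cells visited; 7 ≤ 7 moves.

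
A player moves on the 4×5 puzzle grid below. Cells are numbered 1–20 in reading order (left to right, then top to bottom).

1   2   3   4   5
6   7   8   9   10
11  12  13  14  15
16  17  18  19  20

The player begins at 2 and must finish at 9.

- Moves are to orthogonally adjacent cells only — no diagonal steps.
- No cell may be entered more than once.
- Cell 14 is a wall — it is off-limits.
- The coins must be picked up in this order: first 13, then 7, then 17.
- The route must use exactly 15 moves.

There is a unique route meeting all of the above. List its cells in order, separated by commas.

2, 3, 8, 13, 12, 7, 6, 11, 16, 17, 18, 19, 20, 15, 10, 9

The waypoints must appear in the order 13, 7, 17, with no cell reused.
Route from 2: right 1 to 3, down 2 to 13, left 1 to 12, up 1 to 7, left 1 to 6, down 2 to 16, right 4 to 20, up 2 to 10, left 1 to 9 — 15 moves in all.
Check: order respected (13 at step 3, 7 at step 5, 17 at step 9); 15 moves as required.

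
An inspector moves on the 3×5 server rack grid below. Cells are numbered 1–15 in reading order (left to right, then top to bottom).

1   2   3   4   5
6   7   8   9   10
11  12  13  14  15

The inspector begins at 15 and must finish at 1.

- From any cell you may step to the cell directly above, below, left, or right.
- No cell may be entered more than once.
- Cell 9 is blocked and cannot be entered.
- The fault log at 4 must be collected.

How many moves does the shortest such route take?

6

Any route passes through 4 somewhere between 15 and 1. Summing Manhattan distances along the two legs (15 → 4 → 1) gives a lower bound of 3 + 3 = 6 moves.
A route of 6 moves achieves this: 15 → 10 → 5 → 4 → 3 → 2 → 1.
Since 6 matches the lower bound, it is optimal.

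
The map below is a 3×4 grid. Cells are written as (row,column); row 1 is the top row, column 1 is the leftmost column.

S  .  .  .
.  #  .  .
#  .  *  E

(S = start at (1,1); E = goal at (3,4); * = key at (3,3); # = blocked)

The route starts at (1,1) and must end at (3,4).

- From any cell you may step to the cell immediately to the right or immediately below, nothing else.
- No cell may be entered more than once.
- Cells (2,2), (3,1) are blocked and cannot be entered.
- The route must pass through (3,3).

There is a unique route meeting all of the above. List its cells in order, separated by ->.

(1,1) -> (1,2) -> (1,3) -> (2,3) -> (3,3) -> (3,4)

Moves only go right or down, so the column and row indices never decrease.
Route from (1,1): 2× right (reaching (1,3)), 2× down (reaching (3,3)), right to (3,4) — 5 moves in all.
Check: all required cells visited.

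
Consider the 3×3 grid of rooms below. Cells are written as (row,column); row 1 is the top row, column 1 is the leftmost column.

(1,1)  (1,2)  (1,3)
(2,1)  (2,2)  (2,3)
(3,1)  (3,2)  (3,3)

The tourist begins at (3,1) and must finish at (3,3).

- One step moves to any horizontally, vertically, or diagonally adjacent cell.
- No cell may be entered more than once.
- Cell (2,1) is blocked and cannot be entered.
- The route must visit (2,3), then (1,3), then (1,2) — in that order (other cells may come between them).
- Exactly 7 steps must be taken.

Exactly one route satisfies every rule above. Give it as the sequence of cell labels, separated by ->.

(3,1) -> (3,2) -> (2,3) -> (1,3) -> (1,2) -> (1,1) -> (2,2) -> (3,3)

The waypoints must appear in the order (2,3), (1,3), (1,2), with no cell reused.
Route from (3,1): right 1 to (3,2), up-right 1 to (2,3), up 1 to (1,3), left 2 to (1,1), down-right 2 to (3,3) — 7 moves in all.
Check: order respected ((2,3) at step 2, (1,3) at step 3, (1,2) at step 4); 7 moves as required.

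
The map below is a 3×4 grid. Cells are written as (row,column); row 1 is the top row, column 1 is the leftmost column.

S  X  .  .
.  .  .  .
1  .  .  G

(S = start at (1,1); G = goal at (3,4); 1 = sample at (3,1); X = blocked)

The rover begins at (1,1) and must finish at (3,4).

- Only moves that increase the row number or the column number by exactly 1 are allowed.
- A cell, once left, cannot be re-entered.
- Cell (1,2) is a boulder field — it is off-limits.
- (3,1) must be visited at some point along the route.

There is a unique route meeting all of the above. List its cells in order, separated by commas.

(1,1), (2,1), (3,1), (3,2), (3,3), (3,4)

Moves only go right or down, so the column and row indices never decrease.
Route from (1,1): 2× down (reaching (3,1)), 3× right (reaching (3,4)) — 5 moves in all.
Check: all required cells visited.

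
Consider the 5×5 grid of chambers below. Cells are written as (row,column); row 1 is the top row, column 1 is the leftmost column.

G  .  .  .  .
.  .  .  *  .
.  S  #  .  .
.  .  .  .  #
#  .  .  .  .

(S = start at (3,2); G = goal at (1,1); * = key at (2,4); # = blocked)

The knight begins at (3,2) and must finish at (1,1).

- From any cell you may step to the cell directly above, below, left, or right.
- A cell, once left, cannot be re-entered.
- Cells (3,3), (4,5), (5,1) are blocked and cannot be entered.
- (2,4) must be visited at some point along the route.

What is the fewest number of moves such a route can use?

Any route passes through (2,4) somewhere between (3,2) and (1,1). Summing Manhattan distances along the two legs ((3,2) → (2,4) → (1,1)) gives a lower bound of 3 + 4 = 7 moves.
A route of 7 moves achieves this: (3,2) → (2,2) → (2,3) → (2,4) → (1,4) → (1,3) → (1,2) → (1,1).
Since 7 matches the lower bound, it is optimal.

7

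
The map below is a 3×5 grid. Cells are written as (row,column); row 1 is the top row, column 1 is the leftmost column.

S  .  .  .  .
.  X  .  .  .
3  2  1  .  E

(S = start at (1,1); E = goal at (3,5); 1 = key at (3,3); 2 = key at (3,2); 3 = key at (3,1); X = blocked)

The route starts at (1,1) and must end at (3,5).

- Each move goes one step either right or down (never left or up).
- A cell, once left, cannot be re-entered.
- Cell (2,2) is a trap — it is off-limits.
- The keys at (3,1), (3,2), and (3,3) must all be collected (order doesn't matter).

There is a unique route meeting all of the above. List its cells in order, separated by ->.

(1,1) -> (2,1) -> (3,1) -> (3,2) -> (3,3) -> (3,4) -> (3,5)

Moves only go right or down, so the column and row indices never decrease.
Route from (1,1): down 2 to (3,1), right 4 to (3,5) — 6 moves in all.
Check: all required cells visited.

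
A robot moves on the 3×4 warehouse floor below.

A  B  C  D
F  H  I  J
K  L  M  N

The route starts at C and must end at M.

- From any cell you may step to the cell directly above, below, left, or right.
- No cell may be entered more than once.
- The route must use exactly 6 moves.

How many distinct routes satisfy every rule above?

7

Need simple routes of exactly 6 moves from C to M (Manhattan distance 2, so 2 moves are spent on a detour and 2 undoing it).
Enumerating: C I H F K L M | C B H F K L M | C B H I J N M | C B A F K L M | C B A F H L M | C B A F H I M | C D J I H L M.
That gives 7 routes.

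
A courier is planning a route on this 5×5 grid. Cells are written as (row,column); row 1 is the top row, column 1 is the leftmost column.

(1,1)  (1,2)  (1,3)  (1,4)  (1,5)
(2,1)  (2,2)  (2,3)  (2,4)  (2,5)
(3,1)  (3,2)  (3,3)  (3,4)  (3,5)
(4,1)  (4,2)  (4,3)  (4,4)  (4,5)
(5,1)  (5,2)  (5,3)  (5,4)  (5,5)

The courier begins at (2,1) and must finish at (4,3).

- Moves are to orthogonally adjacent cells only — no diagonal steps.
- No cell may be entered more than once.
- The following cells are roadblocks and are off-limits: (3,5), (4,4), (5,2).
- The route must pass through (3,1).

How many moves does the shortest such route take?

4

Any route passes through (3,1) somewhere between (2,1) and (4,3). Summing Manhattan distances along the two legs ((2,1) → (3,1) → (4,3)) gives a lower bound of 1 + 3 = 4 moves.
A route of 4 moves achieves this: (2,1) → (3,1) → (4,1) → (4,2) → (4,3).
Since 4 matches the lower bound, it is optimal.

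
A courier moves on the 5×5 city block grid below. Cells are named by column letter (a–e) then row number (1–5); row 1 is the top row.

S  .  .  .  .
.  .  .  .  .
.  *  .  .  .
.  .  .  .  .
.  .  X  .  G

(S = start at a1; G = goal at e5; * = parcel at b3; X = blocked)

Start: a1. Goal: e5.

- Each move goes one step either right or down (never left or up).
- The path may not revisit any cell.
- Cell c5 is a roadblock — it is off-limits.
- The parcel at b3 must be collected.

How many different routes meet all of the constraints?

21

A right/down-only route from a1 to e5 makes exactly 4 down-moves and 4 right-moves in some order.
With no other constraints that would be C(8,4) = 70 routes.
Split at b3 and multiply the segment counts (each segment already excludes blocked cells): a1→b3: 3; b3→e5: 7; product = 21.
That gives 21 routes.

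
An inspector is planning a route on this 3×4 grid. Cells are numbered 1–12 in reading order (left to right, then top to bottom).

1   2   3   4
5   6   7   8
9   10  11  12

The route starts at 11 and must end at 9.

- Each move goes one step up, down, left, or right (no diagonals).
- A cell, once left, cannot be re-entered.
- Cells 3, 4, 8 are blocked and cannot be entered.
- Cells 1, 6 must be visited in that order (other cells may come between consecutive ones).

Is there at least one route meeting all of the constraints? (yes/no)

Ignoring the required order, 2 revisit-free routes from 11 to 9 pass through all of 1 and 6; the waypoint orders that occur are 6 → 1 (2) — never 1 → 6.

no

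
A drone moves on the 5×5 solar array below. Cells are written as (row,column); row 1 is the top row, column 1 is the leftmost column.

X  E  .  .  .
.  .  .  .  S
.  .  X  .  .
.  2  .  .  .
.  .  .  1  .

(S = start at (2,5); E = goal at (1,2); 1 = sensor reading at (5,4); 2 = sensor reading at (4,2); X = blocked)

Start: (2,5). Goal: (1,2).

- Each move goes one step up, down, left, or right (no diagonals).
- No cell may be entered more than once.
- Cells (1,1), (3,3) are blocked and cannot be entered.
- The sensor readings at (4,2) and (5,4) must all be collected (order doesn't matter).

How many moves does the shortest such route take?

10

Any route passes through (4,2) and (5,4) in some order between (2,5) and (1,2). Summing Manhattan distances along each leg and taking the cheapest ordering ((2,5) → (5,4) → (4,2) → (1,2)) gives a lower bound of 4 + 3 + 3 = 10 moves.
A route of 10 moves achieves this: (2,5) → (3,5) → (4,5) → (5,5) → (5,4) → (4,4) → (4,3) → (4,2) → (3,2) → (2,2) → (1,2).
Since 10 matches the lower bound, it is optimal.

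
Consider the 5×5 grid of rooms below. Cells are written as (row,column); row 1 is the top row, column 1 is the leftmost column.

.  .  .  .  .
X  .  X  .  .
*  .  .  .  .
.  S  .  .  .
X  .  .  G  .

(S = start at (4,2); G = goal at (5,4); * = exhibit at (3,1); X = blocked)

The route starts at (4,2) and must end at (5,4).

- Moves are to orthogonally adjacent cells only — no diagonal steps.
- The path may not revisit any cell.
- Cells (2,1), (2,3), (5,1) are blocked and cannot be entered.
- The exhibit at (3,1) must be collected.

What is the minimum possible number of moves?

7

Any route passes through (3,1) somewhere between (4,2) and (5,4). Summing Manhattan distances along the two legs ((4,2) → (3,1) → (5,4)) gives a lower bound of 2 + 5 = 7 moves.
A route of 7 moves achieves this: (4,2) → (4,1) → (3,1) → (3,2) → (3,3) → (4,3) → (5,3) → (5,4).
Since 7 matches the lower bound, it is optimal.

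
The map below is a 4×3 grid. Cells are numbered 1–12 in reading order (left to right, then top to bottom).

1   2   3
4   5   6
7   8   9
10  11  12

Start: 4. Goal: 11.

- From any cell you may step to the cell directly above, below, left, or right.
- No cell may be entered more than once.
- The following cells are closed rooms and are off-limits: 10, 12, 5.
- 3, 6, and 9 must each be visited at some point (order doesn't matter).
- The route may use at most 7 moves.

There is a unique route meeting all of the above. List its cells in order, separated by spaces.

4 1 2 3 6 9 8 11

The 7-move cap with required stops at 3, 6, 9 leaves no slack for detours.
Route from 4: up to 1, 2× right (reaching 3), 2× down (reaching 9), left to 8, down to 11 — 7 moves in all.
Check: all required cells visited; 7 ≤ 7 moves.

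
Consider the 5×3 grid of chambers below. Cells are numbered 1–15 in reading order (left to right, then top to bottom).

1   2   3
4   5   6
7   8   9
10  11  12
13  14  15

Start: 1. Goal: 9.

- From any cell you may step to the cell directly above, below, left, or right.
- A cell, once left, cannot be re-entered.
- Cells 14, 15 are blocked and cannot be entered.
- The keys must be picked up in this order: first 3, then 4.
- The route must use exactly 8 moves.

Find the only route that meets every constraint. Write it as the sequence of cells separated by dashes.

The waypoints must appear in the order 3, 4, with no cell reused.
Route from 1: 2× right (reaching 3), down to 6, 2× left (reaching 4), down to 7, 2× right (reaching 9) — 8 moves in all.
Check: order respected (3 at step 2, 4 at step 5); 8 moves as required.

1 - 2 - 3 - 6 - 5 - 4 - 7 - 8 - 9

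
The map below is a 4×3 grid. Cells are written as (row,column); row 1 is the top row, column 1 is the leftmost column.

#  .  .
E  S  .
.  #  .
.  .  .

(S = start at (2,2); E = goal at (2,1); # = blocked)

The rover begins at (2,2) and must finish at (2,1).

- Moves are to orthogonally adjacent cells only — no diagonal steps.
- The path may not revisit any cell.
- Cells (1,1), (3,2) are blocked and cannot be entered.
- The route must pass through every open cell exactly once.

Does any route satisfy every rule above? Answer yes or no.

One route that works: (2,2) → (1,2) → (1,3) → (2,3) → (3,3) → (4,3) → (4,2) → (4,1) → (3,1) → (2,1).

yes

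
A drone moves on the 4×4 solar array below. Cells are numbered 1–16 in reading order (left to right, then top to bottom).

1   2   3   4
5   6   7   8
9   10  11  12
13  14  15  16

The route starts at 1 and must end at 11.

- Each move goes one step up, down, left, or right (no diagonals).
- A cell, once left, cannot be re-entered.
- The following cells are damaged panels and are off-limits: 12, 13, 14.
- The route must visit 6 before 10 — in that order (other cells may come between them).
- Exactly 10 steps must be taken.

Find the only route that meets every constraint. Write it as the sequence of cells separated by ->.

The waypoints must appear in the order 6, 10, with no cell reused.
Route from 1: 3× right (reaching 4), down to 8, 3× left (reaching 5), down to 9, 2× right (reaching 11) — 10 moves in all.
Check: order respected (6 at step 6, 10 at step 9); 10 moves as required.

1 -> 2 -> 3 -> 4 -> 8 -> 7 -> 6 -> 5 -> 9 -> 10 -> 11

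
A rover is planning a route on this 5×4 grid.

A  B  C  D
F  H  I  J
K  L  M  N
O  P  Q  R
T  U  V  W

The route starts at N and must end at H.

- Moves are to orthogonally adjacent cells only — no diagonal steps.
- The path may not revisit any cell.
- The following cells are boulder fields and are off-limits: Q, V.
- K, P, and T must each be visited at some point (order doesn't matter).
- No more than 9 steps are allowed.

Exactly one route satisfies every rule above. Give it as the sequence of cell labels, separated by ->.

N -> M -> L -> P -> U -> T -> O -> K -> F -> H

Any route must reach K, P, and T and still end at H within 9 moves, so the order of the required stops is forced.
Route from N: left 2 to L, down 2 to U, left 1 to T, up 3 to F, right 1 to H — 9 moves in all.
Check: all required cells visited; 9 ≤ 9 moves.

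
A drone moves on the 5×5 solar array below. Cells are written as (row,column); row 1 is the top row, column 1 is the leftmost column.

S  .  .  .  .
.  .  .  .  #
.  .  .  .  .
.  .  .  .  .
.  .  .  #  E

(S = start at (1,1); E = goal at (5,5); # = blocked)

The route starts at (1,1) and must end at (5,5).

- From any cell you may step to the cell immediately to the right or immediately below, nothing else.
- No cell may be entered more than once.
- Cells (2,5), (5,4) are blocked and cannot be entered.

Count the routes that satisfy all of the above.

A right/down-only route from (1,1) to (5,5) makes exactly 4 down-moves and 4 right-moves in some order.
With no other constraints that would be C(8,4) = 70 routes.
Subtract routes through each blocked cell (inclusion–exclusion for overlaps): − through (2,5): 5 − through (5,4): 35 → 30.
That gives 30 routes.

30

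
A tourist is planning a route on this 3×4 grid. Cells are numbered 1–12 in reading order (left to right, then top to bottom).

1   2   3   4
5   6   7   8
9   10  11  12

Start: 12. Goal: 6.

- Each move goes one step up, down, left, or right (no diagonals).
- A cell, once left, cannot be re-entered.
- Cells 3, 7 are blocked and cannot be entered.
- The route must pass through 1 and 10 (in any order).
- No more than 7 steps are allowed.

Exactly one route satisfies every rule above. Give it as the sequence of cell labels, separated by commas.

12, 11, 10, 9, 5, 1, 2, 6

Any route must reach 1 and 10 and still end at 6 within 7 moves, so the order of the required stops is forced.
Route from 12: 3× left (reaching 9), 2× up (reaching 1), right to 2, down to 6 — 7 moves in all.
Check: all required cells visited; 7 ≤ 7 moves.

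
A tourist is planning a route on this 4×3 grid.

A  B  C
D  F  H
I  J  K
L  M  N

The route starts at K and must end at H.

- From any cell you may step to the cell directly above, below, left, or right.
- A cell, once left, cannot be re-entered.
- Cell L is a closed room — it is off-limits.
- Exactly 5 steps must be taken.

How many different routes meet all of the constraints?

Need simple routes of exactly 5 moves from K to H (Manhattan distance 1, so 2 moves are spent on a detour and 2 undoing it).
Enumerating: K N M J F H | K J F B C H | K J I D F H.
That gives 3 routes.

3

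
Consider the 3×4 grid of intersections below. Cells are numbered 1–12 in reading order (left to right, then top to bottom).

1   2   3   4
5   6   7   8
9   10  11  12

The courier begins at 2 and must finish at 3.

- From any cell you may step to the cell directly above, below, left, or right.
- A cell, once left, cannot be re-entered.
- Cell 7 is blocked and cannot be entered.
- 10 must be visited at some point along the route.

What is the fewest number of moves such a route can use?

7

Any route passes through 10 somewhere between 2 and 3. Summing Manhattan distances along the two legs (2 → 10 → 3) gives a lower bound of 2 + 3 = 5 moves.
The shortest route satisfying every rule uses 7 moves: 2 → 6 → 10 → 11 → 12 → 8 → 4 → 3.
The no-revisit rule (legs can't share cells) pushes the minimum above the 5-move bound; an exhaustive check rules out every length from 5 to 6, leaving 7 as the minimum.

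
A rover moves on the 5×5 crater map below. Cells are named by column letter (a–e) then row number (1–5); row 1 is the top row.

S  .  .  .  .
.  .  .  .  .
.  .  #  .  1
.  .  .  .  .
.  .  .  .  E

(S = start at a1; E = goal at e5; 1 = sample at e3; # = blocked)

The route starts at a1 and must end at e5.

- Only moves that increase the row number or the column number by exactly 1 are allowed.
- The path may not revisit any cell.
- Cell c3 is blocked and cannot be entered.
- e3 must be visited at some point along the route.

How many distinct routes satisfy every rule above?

9

A right/down-only route from a1 to e5 makes exactly 4 down-moves and 4 right-moves in some order.
With no other constraints that would be C(8,4) = 70 routes.
Split at e3 and multiply the segment counts (each segment already excludes blocked cells): a1→e3: 9; e3→e5: 1; product = 9.
That gives 9 routes.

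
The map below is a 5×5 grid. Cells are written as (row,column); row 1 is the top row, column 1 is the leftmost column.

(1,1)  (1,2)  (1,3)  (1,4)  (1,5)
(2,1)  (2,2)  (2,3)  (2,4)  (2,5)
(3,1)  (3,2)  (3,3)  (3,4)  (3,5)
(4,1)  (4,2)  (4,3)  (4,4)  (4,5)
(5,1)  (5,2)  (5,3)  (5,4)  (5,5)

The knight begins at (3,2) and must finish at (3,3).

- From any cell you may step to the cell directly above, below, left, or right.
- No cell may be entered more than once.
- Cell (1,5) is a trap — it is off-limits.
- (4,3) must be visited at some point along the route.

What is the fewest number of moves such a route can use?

3

Any route passes through (4,3) somewhere between (3,2) and (3,3). Summing Manhattan distances along the two legs ((3,2) → (4,3) → (3,3)) gives a lower bound of 2 + 1 = 3 moves.
A route of 3 moves achieves this: (3,2) → (4,2) → (4,3) → (3,3).
Since 3 matches the lower bound, it is optimal.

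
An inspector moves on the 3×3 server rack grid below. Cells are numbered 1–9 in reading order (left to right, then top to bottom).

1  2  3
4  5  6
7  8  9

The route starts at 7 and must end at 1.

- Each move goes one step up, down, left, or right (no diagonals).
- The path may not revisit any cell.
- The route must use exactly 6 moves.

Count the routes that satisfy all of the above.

5

Need simple routes of exactly 6 moves from 7 to 1 (Manhattan distance 2, so 2 moves are spent on a detour and 2 undoing it).
Enumerating: 7 4 5 6 3 2 1 | 7 8 5 6 3 2 1 | 7 8 9 6 3 2 1 | 7 8 9 6 5 2 1 | 7 8 9 6 5 4 1.
That gives 5 routes.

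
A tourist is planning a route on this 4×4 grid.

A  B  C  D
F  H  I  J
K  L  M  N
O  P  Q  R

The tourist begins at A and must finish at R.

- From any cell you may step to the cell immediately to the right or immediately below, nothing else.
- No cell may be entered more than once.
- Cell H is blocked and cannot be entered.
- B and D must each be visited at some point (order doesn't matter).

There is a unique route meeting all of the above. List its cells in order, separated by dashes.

A - B - C - D - J - N - R

Moves only go right or down, so the column and row indices never decrease.
Route from A: 3× right (reaching D), 3× down (reaching R) — 6 moves in all.
Check: all required cells visited.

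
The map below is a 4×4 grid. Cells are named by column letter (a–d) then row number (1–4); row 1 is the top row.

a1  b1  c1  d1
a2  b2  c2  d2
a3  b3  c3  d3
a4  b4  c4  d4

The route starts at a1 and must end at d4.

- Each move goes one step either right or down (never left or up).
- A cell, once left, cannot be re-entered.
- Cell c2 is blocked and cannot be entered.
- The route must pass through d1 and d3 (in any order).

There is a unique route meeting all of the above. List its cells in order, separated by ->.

a1 -> b1 -> c1 -> d1 -> d2 -> d3 -> d4

Moves only go right or down, so the column and row indices never decrease.
Route from a1: right 3 to d1, down 3 to d4 — 6 moves in all.
Check: all required cells visited.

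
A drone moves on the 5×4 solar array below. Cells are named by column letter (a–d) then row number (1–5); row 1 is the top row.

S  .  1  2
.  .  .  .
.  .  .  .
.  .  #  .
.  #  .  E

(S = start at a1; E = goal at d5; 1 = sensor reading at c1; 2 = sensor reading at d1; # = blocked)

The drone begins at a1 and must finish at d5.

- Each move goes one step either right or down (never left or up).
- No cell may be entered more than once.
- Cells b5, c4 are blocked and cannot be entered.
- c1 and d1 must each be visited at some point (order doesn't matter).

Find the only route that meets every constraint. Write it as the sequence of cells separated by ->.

Moves only go right or down, so the column and row indices never decrease.
Route from a1: right 3 to d1, down 4 to d5 — 7 moves in all.
Check: all required cells visited.

a1 -> b1 -> c1 -> d1 -> d2 -> d3 -> d4 -> d5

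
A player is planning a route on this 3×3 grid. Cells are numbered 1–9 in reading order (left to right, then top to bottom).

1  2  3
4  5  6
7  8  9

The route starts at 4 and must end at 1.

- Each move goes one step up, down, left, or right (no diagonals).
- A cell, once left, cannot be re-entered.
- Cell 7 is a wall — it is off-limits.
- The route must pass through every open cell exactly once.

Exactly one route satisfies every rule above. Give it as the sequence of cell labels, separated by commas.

4, 5, 8, 9, 6, 3, 2, 1

Need to visit all 8 open cells exactly once, starting at 4 and ending at 1.
Cell 3 has only two open neighbours (6 and 2), so the path must pass straight through it: one of those is the cell it's entered from and the other is where it exits.
Route from 4: right to 5, down to 8, right to 9, 2× up (reaching 3), 2× left (reaching 1) — 7 moves in all.
Check: all 8 open cells covered.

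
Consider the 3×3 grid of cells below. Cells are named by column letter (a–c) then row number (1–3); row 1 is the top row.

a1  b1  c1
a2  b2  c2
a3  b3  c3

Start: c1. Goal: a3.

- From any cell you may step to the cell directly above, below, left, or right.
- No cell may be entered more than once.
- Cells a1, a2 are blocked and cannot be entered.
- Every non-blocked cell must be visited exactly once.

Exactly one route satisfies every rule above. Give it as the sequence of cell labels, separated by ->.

c1 -> b1 -> b2 -> c2 -> c3 -> b3 -> a3

Need to visit all 7 open cells exactly once, starting at c1 and ending at a3.
Cell c3 has only two open neighbours (c2 and b3), so the path must pass straight through it: one of those is the cell it's entered from and the other is where it exits.
Route from c1: left 1 to b1, down 1 to b2, right 1 to c2, down 1 to c3, left 2 to a3 — 6 moves in all.
Check: all 7 open cells covered.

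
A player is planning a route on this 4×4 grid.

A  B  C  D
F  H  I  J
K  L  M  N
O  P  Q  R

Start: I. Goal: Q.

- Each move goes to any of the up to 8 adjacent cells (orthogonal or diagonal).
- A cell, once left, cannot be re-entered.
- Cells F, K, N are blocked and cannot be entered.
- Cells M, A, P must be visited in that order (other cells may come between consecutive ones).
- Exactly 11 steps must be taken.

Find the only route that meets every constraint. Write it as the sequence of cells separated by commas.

I, M, J, D, C, B, A, H, L, O, P, Q

The waypoints must appear in the order M, A, P, with no cell reused.
Route from I: down to M, up-right to J, up to D, 3× left (reaching A), down-right to H, down to L, down-left to O, 2× right (reaching Q) — 11 moves in all.
Check: order respected (M at step 1, A at step 6, P at step 10); 11 moves as required.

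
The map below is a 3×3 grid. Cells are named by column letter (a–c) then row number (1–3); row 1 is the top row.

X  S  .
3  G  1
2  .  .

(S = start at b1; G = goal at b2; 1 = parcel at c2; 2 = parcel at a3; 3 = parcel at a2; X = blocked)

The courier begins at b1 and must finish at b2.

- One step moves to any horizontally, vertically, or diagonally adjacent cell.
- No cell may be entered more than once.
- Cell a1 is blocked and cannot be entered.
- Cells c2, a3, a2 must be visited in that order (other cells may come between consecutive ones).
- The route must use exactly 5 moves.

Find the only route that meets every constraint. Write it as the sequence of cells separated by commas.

The waypoints must appear in the order c2, a3, a2, with no cell reused.
Route from b1: down-right to c2, down-left to b3, left to a3, up to a2, right to b2 — 5 moves in all.
Check: order respected (1 at step 1, 2 at step 3, 3 at step 4); 5 moves as required.

b1, c2, b3, a3, a2, b2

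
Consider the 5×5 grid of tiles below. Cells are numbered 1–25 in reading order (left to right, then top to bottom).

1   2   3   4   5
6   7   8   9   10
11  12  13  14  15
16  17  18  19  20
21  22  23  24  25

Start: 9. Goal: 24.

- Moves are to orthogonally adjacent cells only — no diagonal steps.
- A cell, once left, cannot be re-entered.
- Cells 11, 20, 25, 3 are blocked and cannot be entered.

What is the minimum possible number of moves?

The Manhattan distance from 9 to 24 is |2−5| + |4−4| = 3, so at least 3 moves are needed.
A route of 3 moves achieves this: 9 → 14 → 19 → 24.
Since 3 matches the lower bound, it is optimal.

3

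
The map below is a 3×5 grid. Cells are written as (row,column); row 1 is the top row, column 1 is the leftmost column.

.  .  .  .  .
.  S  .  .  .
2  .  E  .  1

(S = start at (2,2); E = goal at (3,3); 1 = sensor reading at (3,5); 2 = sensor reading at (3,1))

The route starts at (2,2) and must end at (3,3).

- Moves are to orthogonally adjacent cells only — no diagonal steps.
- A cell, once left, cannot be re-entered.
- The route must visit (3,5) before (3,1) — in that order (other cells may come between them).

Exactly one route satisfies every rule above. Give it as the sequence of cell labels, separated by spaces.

The waypoints must appear in the order (3,5), (3,1), with no cell reused.
Route from (2,2): right 2 to (2,4), down 1 to (3,4), right 1 to (3,5), up 2 to (1,5), left 4 to (1,1), down 2 to (3,1), right 2 to (3,3) — 14 moves in all.
Check: order respected (1 at step 4, 2 at step 12).

(2,2) (2,3) (2,4) (3,4) (3,5) (2,5) (1,5) (1,4) (1,3) (1,2) (1,1) (2,1) (3,1) (3,2) (3,3)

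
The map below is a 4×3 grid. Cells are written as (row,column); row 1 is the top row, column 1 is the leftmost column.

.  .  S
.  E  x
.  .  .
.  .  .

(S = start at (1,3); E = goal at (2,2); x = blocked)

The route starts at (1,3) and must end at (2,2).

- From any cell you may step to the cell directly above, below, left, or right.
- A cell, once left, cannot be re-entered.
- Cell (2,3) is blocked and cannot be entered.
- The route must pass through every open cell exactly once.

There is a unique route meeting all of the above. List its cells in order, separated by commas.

(1,3), (1,2), (1,1), (2,1), (3,1), (4,1), (4,2), (4,3), (3,3), (3,2), (2,2)

Need to visit all 11 open cells exactly once, starting at (1,3) and ending at (2,2).
Route from (1,3): 2× left (reaching (1,1)), 3× down (reaching (4,1)), 2× right (reaching (4,3)), up to (3,3), left to (3,2), up to (2,2) — 10 moves in all.
Check: all 11 open cells covered.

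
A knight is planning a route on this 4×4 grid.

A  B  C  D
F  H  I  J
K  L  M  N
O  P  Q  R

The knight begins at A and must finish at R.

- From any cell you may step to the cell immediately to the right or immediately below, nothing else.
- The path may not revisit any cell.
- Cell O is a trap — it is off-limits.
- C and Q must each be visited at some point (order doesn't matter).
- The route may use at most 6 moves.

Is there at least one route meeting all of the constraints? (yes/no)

yes

One route that works: A → B → C → I → M → Q → R.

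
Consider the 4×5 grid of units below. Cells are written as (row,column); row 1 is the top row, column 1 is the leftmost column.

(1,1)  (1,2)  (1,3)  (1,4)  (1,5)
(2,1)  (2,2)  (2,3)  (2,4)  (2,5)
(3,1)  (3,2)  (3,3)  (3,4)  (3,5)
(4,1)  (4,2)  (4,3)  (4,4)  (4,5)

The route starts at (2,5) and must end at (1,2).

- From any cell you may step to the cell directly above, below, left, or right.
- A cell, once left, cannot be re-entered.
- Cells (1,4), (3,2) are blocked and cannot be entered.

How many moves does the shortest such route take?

4

The Manhattan distance from (2,5) to (1,2) is |2−1| + |5−2| = 4, so at least 4 moves are needed.
A route of 4 moves achieves this: (2,5) → (2,4) → (2,3) → (1,3) → (1,2).
Since 4 matches the lower bound, it is optimal.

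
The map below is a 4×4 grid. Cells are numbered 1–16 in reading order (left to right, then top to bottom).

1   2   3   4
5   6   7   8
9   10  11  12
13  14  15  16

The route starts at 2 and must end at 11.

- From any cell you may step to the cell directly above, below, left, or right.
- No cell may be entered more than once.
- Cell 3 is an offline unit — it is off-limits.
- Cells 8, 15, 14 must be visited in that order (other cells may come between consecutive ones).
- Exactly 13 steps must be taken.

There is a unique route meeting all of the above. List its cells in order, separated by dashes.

The waypoints must appear in the order 8, 15, 14, with no cell reused.
Route from 2: left 1 to 1, down 1 to 5, right 3 to 8, down 2 to 16, left 3 to 13, up 1 to 9, right 2 to 11 — 13 moves in all.
Check: order respected (8 at step 5, 15 at step 8, 14 at step 9); 13 moves as required.

2 - 1 - 5 - 6 - 7 - 8 - 12 - 16 - 15 - 14 - 13 - 9 - 10 - 11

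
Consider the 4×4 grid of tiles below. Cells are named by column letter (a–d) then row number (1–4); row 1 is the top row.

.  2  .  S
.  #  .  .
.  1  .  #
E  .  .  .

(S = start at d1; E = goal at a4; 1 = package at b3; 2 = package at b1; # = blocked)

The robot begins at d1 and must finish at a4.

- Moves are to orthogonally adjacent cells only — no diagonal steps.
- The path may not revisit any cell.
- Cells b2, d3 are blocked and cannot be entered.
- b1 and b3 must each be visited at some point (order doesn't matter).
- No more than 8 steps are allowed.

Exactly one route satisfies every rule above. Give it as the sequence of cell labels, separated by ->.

The 8-move cap with required stops at b1, b3 leaves no slack for detours.
Route from d1: left 3 to a1, down 2 to a3, right 1 to b3, down 1 to b4, left 1 to a4 — 8 moves in all.
Check: all required cells visited; 8 ≤ 8 moves.

d1 -> c1 -> b1 -> a1 -> a2 -> a3 -> b3 -> b4 -> a4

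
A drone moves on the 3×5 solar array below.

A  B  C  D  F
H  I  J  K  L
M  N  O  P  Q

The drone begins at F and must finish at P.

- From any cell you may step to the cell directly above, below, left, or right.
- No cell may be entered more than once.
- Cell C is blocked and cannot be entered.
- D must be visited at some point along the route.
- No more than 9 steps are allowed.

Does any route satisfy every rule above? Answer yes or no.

yes

One route that works: F → D → K → P.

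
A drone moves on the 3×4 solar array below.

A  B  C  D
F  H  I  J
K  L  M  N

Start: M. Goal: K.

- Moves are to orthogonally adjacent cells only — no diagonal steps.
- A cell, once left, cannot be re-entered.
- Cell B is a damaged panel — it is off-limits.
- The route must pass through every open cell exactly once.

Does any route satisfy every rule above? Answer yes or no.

Cell A has only one open neighbour but is neither the start nor the goal, so a Hamiltonian route would have to both enter and leave it through the same neighbour — impossible without revisiting.

no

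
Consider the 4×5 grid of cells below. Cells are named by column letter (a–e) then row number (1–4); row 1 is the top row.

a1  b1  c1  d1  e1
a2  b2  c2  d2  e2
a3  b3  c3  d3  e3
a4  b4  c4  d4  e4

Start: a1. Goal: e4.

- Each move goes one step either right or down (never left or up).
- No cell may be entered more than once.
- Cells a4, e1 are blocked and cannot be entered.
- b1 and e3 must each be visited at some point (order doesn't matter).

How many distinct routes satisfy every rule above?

A right/down-only route from a1 to e4 makes exactly 3 down-moves and 4 right-moves in some order.
With no other constraints that would be C(7,3) = 35 routes.
A monotone route can only reach the required cells in the order b1, e3, so split there and multiply the segment counts (each segment already excludes blocked cells): a1→b1: 1; b1→e3: 9; e3→e4: 1; product = 9.
That gives 9 routes.

9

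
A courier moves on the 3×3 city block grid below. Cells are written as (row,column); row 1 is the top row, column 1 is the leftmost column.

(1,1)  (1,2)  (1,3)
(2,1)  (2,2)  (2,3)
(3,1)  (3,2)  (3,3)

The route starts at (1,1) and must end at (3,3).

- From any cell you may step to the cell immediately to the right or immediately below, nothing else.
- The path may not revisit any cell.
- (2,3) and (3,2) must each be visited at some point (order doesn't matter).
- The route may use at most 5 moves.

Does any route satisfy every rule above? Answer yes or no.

(3,2) is below but to the left of (2,3): going (2,3) → (3,2) would need a leftward move and (3,2) → (2,3) an upward move, so no right/down-only route can visit both required cells.

no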